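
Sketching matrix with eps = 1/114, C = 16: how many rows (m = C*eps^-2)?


1/eps = 114.
(1/eps)^2 = 12996.
m = 16*12996 = 207936.

207936


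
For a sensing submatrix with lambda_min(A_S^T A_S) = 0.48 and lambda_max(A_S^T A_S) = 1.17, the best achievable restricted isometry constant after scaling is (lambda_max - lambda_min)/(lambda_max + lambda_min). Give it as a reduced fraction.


lambda_max - lambda_min = 1.17 - 0.48 = 0.69.
lambda_max + lambda_min = 1.17 + 0.48 = 1.65.
delta = 0.69/1.65 = 69/165 = 23/55.

23/55


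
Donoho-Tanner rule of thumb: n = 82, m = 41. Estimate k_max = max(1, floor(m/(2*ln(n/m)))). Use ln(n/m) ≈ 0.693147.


n/m = 82/41 = 2.
ln(n/m) ≈ 0.693147.
2*ln(n/m) ≈ 1.386294.
m/(2*ln(n/m)) ≈ 41/1.386294 ≈ 29.5753.
floor = 29.
k_max = max(1, 29) = 29.

29


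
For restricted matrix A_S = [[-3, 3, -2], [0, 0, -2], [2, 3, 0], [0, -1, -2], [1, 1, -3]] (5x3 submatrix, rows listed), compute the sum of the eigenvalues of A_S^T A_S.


Sum of eigenvalues of A_S^T A_S = trace(A_S^T A_S) = sum of squared column norms of A_S.
A_S^T A_S diagonal: [14, 20, 21].
trace = 14 + 20 + 21 = 55.

55


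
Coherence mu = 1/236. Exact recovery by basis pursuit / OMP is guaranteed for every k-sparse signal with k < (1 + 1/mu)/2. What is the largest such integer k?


1/mu = 236.
1 + 1/mu = 237.
(1 + 1/mu)/2 = 118.5 is not an integer, so k_max = floor(118.5) = 118.

118


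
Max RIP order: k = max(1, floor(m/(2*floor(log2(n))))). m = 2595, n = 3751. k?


floor(log2(3751)) = 11.
2*11 = 22.
m/(2*floor(log2(n))) = 2595/22 ≈ 117.9545.
floor = 117.
k = max(1, 117) = 117.

117


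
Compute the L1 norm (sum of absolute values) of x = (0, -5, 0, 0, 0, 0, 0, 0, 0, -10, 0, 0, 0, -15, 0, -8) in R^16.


Non-zero entries: [(1, -5), (9, -10), (13, -15), (15, -8)]
Absolute values: [5, 10, 15, 8]
||x||_1 = sum = 38.

38


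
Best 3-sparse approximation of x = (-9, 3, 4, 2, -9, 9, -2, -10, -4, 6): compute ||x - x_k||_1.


Sorted |x_i| descending: [10, 9, 9, 9, 6, 4, 4, 3, 2, 2]
Keep top 3: [10, 9, 9]
Tail entries: [9, 6, 4, 4, 3, 2, 2]
L1 error = sum of tail = 30.

30


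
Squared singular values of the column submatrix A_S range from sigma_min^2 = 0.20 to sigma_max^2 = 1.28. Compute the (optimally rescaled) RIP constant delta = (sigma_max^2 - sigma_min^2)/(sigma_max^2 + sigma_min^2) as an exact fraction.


lambda_max - lambda_min = 1.28 - 0.20 = 1.08.
lambda_max + lambda_min = 1.28 + 0.20 = 1.48.
delta = 1.08/1.48 = 108/148 = 27/37.

27/37


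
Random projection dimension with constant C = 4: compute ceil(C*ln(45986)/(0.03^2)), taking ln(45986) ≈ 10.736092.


ln(45986) ≈ 10.736092.
eps^2 = 0.03^2 = 0.0009.
C*ln(N)/eps^2 ≈ 4*10.736092/0.0009 ≈ 47715.9644.
m = ceil(47715.9644) = 47716.

47716


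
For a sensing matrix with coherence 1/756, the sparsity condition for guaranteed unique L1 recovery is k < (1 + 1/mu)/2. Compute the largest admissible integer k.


1/mu = 756.
1 + 1/mu = 757.
(1 + 1/mu)/2 = 378.5 is not an integer, so k_max = floor(378.5) = 378.

378


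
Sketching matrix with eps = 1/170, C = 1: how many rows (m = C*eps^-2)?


1/eps = 170.
(1/eps)^2 = 28900.
m = 1*28900 = 28900.

28900


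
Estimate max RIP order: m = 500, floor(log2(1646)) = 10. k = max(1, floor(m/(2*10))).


floor(log2(1646)) = 10.
2*10 = 20.
m/(2*floor(log2(n))) = 500/20 ≈ 25.0.
floor = 25.
k = max(1, 25) = 25.

25


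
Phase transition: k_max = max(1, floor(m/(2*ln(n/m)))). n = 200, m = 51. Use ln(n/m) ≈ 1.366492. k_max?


n/m = 200/51.
ln(n/m) ≈ 1.366492.
2*ln(n/m) ≈ 2.732984.
m/(2*ln(n/m)) ≈ 51/2.732984 ≈ 18.6609.
floor = 18.
k_max = max(1, 18) = 18.

18


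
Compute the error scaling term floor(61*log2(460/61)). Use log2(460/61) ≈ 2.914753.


log2(n/k) = log2(460/61) ≈ 2.914753.
k*log2(n/k) ≈ 61*2.914753 = 177.799933.
floor(177.799933) = 177.

177


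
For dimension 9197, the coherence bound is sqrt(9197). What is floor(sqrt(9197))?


95^2 = 9025 <= 9197 < 9216 = 96^2, so 95 <= sqrt(9197) < 96.
floor(sqrt(9197)) = 95.

95


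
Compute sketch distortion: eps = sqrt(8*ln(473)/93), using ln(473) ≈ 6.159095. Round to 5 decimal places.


ln(473) ≈ 6.159095.
8*ln(N)/m ≈ 8*6.159095/93 ≈ 0.52981462.
eps = sqrt(0.52981462) ≈ 0.7278837 ≈ 0.72788.

0.72788


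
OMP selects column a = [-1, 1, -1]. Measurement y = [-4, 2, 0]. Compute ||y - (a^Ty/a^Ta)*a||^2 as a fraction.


a^T a = 3.
a^T y = 6.
coeff = 6/3 = 2.
||r||^2 = 8.

8


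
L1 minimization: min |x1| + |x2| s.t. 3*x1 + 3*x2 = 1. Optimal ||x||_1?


Axis intercepts:
  x1 = 1/3, x2 = 0: L1 = 1/3
  x1 = 0, x2 = 1/3: L1 = 1/3
x* = (1/3, 0)
||x*||_1 = 1/3.

1/3


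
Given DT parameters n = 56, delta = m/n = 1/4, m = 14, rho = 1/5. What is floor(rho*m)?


m = 1/4*56 = 14.
rho = 1/5.
rho*m = 1/5*14 = 2.8.
k = floor(2.8) = 2.

2


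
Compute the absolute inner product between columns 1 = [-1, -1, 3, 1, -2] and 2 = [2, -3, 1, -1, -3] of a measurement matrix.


Inner product: -1*2 + -1*-3 + 3*1 + 1*-1 + -2*-3
Products: [-2, 3, 3, -1, 6]
Sum = 9.
|dot| = 9.

9


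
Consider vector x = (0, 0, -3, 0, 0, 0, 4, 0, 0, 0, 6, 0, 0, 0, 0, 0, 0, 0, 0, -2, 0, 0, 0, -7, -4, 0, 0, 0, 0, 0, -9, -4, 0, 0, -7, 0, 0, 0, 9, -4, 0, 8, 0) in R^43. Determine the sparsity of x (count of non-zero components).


Non-zero positions: [2, 6, 10, 19, 23, 24, 30, 31, 34, 38, 39, 41].
Sparsity = 12.

12


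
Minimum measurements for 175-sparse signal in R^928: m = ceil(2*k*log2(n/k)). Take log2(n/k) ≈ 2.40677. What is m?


log2(n/k) = log2(928/175) ≈ 2.40677.
2*k*log2(n/k) ≈ 2*175*2.40677 = 842.3695.
m = ceil(842.3695) = 843.

843


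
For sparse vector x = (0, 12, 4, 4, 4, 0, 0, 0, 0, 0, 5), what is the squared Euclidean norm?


Non-zero entries: [(1, 12), (2, 4), (3, 4), (4, 4), (10, 5)]
Squares: [144, 16, 16, 16, 25]
||x||_2^2 = sum = 217.

217


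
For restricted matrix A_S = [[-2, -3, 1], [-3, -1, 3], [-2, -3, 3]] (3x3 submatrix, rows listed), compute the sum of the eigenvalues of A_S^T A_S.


Sum of eigenvalues of A_S^T A_S = trace(A_S^T A_S) = sum of squared column norms of A_S.
A_S^T A_S diagonal: [17, 19, 19].
trace = 17 + 19 + 19 = 55.

55


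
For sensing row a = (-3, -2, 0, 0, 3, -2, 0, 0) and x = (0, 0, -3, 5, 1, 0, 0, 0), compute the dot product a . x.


Non-zero terms: ['0*-3', '0*5', '3*1']
Products: [0, 0, 3]
y = sum = 3.

3


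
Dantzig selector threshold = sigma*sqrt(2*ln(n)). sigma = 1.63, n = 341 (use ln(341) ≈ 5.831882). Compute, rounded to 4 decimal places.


ln(341) ≈ 5.831882.
2*ln(n) ≈ 11.663764.
sqrt(2*ln(n)) ≈ sqrt(11.663764) ≈ 3.415225.
threshold ≈ 1.63*3.415225 = 5.56681675 ≈ 5.5668.

5.5668


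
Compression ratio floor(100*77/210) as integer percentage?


100*m/n = 100*77/210 ≈ 36.6667.
floor = 36.

36


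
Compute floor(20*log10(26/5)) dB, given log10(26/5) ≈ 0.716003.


||x||/||e|| = 26/5.
log10(26/5) ≈ 0.716003.
20*log10(||x||/||e||) ≈ 20*0.716003 = 14.32006.
floor(14.32006) = 14.

14


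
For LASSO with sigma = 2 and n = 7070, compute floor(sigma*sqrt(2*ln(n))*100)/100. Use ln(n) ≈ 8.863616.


ln(7070) ≈ 8.863616.
2*ln(n) ≈ 17.727232.
sqrt(2*ln(n)) ≈ sqrt(17.727232) ≈ 4.210372.
lambda ≈ 2*4.210372 = 8.420744.
floor(lambda*100)/100 = 8.42.

8.42


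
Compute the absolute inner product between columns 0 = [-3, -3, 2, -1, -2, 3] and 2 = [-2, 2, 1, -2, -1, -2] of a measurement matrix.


Inner product: -3*-2 + -3*2 + 2*1 + -1*-2 + -2*-1 + 3*-2
Products: [6, -6, 2, 2, 2, -6]
Sum = 0.
|dot| = 0.

0


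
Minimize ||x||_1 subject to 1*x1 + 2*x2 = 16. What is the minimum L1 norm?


Axis intercepts:
  x1 = 16, x2 = 0: L1 = 16
  x1 = 0, x2 = 8: L1 = 8
x* = (0, 8)
||x*||_1 = 8.

8


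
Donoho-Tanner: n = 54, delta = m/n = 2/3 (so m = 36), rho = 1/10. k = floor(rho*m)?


m = 2/3*54 = 36.
rho = 1/10.
rho*m = 1/10*36 = 3.6.
k = floor(3.6) = 3.

3


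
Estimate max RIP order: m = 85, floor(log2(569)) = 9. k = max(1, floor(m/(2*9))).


floor(log2(569)) = 9.
2*9 = 18.
m/(2*floor(log2(n))) = 85/18 ≈ 4.7222.
floor = 4.
k = max(1, 4) = 4.

4


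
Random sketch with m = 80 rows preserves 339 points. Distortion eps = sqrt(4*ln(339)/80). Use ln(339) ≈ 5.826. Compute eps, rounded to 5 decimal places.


ln(339) ≈ 5.826.
4*ln(N)/m ≈ 4*5.826/80 ≈ 0.2913.
eps = sqrt(0.2913) ≈ 0.5397222 ≈ 0.53972.

0.53972


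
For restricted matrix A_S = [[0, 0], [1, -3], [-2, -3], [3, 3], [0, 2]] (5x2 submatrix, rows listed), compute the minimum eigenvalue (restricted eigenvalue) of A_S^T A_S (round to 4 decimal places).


A_S^T A_S = [[14, 12], [12, 31]].
trace = 45.
det = 290.
disc = trace^2 - 4*det = 2025 - 4*290 = 865.
sqrt(865) ≈ 29.410882.
lam_min = (45 - sqrt(865))/2 ≈ (45 - 29.410882)/2 = 7.794559 ≈ 7.7946.

7.7946


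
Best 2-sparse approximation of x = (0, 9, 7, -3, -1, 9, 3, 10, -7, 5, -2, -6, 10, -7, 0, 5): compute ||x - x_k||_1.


Sorted |x_i| descending: [10, 10, 9, 9, 7, 7, 7, 6, 5, 5, 3, 3, 2, 1, 0, 0]
Keep top 2: [10, 10]
Tail entries: [9, 9, 7, 7, 7, 6, 5, 5, 3, 3, 2, 1, 0, 0]
L1 error = sum of tail = 64.

64


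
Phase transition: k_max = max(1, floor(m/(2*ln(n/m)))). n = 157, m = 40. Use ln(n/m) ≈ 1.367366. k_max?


n/m = 157/40.
ln(n/m) ≈ 1.367366.
2*ln(n/m) ≈ 2.734732.
m/(2*ln(n/m)) ≈ 40/2.734732 ≈ 14.6267.
floor = 14.
k_max = max(1, 14) = 14.

14


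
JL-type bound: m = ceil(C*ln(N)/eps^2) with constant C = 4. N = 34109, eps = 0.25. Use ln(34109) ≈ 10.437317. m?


ln(34109) ≈ 10.437317.
eps^2 = 0.25^2 = 0.0625.
C*ln(N)/eps^2 ≈ 4*10.437317/0.0625 ≈ 667.9883.
m = ceil(667.9883) = 668.

668


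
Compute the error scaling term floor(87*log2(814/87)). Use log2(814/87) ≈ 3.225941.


log2(n/k) = log2(814/87) ≈ 3.225941.
k*log2(n/k) ≈ 87*3.225941 = 280.656867.
floor(280.656867) = 280.

280


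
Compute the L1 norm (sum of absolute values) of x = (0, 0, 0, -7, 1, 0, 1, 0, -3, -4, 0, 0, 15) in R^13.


Non-zero entries: [(3, -7), (4, 1), (6, 1), (8, -3), (9, -4), (12, 15)]
Absolute values: [7, 1, 1, 3, 4, 15]
||x||_1 = sum = 31.

31


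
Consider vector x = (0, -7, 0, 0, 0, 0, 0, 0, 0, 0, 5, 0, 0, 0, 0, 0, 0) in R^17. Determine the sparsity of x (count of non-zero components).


Non-zero positions: [1, 10].
Sparsity = 2.

2


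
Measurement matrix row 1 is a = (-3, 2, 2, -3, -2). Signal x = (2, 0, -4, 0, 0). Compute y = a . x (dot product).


Non-zero terms: ['-3*2', '2*-4']
Products: [-6, -8]
y = sum = -14.

-14


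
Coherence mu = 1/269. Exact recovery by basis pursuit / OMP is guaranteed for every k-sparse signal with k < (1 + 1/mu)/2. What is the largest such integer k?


1/mu = 269.
1 + 1/mu = 270.
(1 + 1/mu)/2 = 135 is an integer and the inequality is strict, so k_max = 135 - 1 = 134.

134


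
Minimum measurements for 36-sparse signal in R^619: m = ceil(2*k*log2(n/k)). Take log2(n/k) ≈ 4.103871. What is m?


log2(n/k) = log2(619/36) ≈ 4.103871.
2*k*log2(n/k) ≈ 2*36*4.103871 = 295.478712.
m = ceil(295.478712) = 296.

296


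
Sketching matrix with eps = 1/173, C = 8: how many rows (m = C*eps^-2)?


1/eps = 173.
(1/eps)^2 = 29929.
m = 8*29929 = 239432.

239432


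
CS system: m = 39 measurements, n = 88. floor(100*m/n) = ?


100*m/n = 100*39/88 ≈ 44.3182.
floor = 44.

44


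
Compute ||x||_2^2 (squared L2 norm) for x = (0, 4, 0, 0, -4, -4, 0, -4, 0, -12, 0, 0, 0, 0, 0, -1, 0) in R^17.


Non-zero entries: [(1, 4), (4, -4), (5, -4), (7, -4), (9, -12), (15, -1)]
Squares: [16, 16, 16, 16, 144, 1]
||x||_2^2 = sum = 209.

209


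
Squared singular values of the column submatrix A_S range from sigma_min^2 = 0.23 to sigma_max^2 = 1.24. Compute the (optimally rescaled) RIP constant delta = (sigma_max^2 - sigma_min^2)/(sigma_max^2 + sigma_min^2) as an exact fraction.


lambda_max - lambda_min = 1.24 - 0.23 = 1.01.
lambda_max + lambda_min = 1.24 + 0.23 = 1.47.
delta = 1.01/1.47 = 101/147.

101/147


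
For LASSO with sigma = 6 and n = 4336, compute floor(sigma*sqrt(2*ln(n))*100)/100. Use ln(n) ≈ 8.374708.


ln(4336) ≈ 8.374708.
2*ln(n) ≈ 16.749416.
sqrt(2*ln(n)) ≈ sqrt(16.749416) ≈ 4.092605.
lambda ≈ 6*4.092605 = 24.55563.
floor(lambda*100)/100 = 24.55.

24.55


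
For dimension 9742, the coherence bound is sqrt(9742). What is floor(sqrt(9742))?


98^2 = 9604 <= 9742 < 9801 = 99^2, so 98 <= sqrt(9742) < 99.
floor(sqrt(9742)) = 98.

98


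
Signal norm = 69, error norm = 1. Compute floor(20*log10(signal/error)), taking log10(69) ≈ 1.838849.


||x||/||e|| = 69/1 = 69.
log10(69) ≈ 1.838849.
20*log10(||x||/||e||) ≈ 20*1.838849 = 36.77698.
floor(36.77698) = 36.

36


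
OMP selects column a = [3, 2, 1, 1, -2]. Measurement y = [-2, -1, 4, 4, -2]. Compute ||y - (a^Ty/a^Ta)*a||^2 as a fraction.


a^T a = 19.
a^T y = 4.
coeff = 4/19 = 4/19.
||r||^2 = 763/19.

763/19


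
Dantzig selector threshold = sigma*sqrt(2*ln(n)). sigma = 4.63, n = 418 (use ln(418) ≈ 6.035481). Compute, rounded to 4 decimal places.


ln(418) ≈ 6.035481.
2*ln(n) ≈ 12.070962.
sqrt(2*ln(n)) ≈ sqrt(12.070962) ≈ 3.474329.
threshold ≈ 4.63*3.474329 = 16.08614327 ≈ 16.0861.

16.0861


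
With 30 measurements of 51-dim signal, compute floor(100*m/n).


100*m/n = 100*30/51 ≈ 58.8235.
floor = 58.

58


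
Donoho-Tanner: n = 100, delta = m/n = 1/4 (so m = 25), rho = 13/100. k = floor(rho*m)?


m = 1/4*100 = 25.
rho = 13/100.
rho*m = 13/100*25 = 3.25.
k = floor(3.25) = 3.

3


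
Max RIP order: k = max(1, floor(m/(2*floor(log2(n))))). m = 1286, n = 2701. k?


floor(log2(2701)) = 11.
2*11 = 22.
m/(2*floor(log2(n))) = 1286/22 ≈ 58.4545.
floor = 58.
k = max(1, 58) = 58.

58


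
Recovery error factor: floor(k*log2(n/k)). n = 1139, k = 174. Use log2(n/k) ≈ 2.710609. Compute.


log2(n/k) = log2(1139/174) ≈ 2.710609.
k*log2(n/k) ≈ 174*2.710609 = 471.645966.
floor(471.645966) = 471.

471


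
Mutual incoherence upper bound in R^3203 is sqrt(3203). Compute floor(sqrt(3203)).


56^2 = 3136 <= 3203 < 3249 = 57^2, so 56 <= sqrt(3203) < 57.
floor(sqrt(3203)) = 56.

56


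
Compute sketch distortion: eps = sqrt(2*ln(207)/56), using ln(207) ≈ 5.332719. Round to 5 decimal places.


ln(207) ≈ 5.332719.
2*ln(N)/m ≈ 2*5.332719/56 ≈ 0.19045425.
eps = sqrt(0.19045425) ≈ 0.4364106 ≈ 0.43641.

0.43641


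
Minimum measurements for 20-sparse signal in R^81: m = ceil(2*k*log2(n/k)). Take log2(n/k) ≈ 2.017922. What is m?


log2(n/k) = log2(81/20) ≈ 2.017922.
2*k*log2(n/k) ≈ 2*20*2.017922 = 80.71688.
m = ceil(80.71688) = 81.

81


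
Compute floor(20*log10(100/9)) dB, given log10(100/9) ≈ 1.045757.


||x||/||e|| = 100/9.
log10(100/9) ≈ 1.045757.
20*log10(||x||/||e||) ≈ 20*1.045757 = 20.91514.
floor(20.91514) = 20.

20


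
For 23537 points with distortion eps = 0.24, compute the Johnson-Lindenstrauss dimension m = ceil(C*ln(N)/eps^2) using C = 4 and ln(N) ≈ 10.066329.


ln(23537) ≈ 10.066329.
eps^2 = 0.24^2 = 0.0576.
C*ln(N)/eps^2 ≈ 4*10.066329/0.0576 ≈ 699.0506.
m = ceil(699.0506) = 700.

700


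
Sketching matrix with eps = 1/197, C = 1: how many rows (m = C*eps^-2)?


1/eps = 197.
(1/eps)^2 = 38809.
m = 1*38809 = 38809.

38809


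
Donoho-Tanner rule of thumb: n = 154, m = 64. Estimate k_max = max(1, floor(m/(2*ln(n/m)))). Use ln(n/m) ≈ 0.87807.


n/m = 154/64 = 77/32.
ln(n/m) ≈ 0.87807.
2*ln(n/m) ≈ 1.75614.
m/(2*ln(n/m)) ≈ 64/1.75614 ≈ 36.4436.
floor = 36.
k_max = max(1, 36) = 36.

36


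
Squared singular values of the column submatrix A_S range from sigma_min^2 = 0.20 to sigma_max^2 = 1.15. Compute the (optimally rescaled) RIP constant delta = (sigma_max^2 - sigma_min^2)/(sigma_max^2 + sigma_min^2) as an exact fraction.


lambda_max - lambda_min = 1.15 - 0.20 = 0.95.
lambda_max + lambda_min = 1.15 + 0.20 = 1.35.
delta = 0.95/1.35 = 95/135 = 19/27.

19/27


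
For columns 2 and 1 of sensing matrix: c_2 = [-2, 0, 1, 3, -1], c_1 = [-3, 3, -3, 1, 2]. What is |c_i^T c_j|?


Inner product: -2*-3 + 0*3 + 1*-3 + 3*1 + -1*2
Products: [6, 0, -3, 3, -2]
Sum = 4.
|dot| = 4.

4


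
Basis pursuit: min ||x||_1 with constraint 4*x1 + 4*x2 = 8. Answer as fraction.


Axis intercepts:
  x1 = 2, x2 = 0: L1 = 2
  x1 = 0, x2 = 2: L1 = 2
x* = (2, 0)
||x*||_1 = 2.

2


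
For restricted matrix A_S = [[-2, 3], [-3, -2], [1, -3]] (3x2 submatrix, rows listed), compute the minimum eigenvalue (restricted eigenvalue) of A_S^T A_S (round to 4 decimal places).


A_S^T A_S = [[14, -3], [-3, 22]].
trace = 36.
det = 299.
disc = trace^2 - 4*det = 1296 - 4*299 = 100.
sqrt(100) = 10.
lam_min = (36 - 10)/2 = 13 = 13.0000.

13.0000


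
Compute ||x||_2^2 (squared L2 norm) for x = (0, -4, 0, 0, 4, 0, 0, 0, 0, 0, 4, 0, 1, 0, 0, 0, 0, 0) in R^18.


Non-zero entries: [(1, -4), (4, 4), (10, 4), (12, 1)]
Squares: [16, 16, 16, 1]
||x||_2^2 = sum = 49.

49


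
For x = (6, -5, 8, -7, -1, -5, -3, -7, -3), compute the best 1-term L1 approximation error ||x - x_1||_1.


Sorted |x_i| descending: [8, 7, 7, 6, 5, 5, 3, 3, 1]
Keep top 1: [8]
Tail entries: [7, 7, 6, 5, 5, 3, 3, 1]
L1 error = sum of tail = 37.

37


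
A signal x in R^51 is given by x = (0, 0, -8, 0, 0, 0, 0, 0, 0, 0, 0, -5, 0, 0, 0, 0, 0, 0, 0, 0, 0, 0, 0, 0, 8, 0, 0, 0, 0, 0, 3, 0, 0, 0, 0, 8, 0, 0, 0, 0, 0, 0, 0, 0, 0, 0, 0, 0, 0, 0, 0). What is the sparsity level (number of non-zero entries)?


Non-zero positions: [2, 11, 24, 30, 35].
Sparsity = 5.

5


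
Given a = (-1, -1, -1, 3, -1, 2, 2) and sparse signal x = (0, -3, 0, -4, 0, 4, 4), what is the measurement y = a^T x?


Non-zero terms: ['-1*-3', '3*-4', '2*4', '2*4']
Products: [3, -12, 8, 8]
y = sum = 7.

7


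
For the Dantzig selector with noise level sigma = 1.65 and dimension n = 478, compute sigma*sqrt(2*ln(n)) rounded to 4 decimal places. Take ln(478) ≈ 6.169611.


ln(478) ≈ 6.169611.
2*ln(n) ≈ 12.339222.
sqrt(2*ln(n)) ≈ sqrt(12.339222) ≈ 3.512723.
threshold ≈ 1.65*3.512723 = 5.79599295 ≈ 5.7960.

5.7960


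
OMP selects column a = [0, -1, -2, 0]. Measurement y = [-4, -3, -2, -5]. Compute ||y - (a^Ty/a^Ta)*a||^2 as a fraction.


a^T a = 5.
a^T y = 7.
coeff = 7/5 = 7/5.
||r||^2 = 221/5.

221/5


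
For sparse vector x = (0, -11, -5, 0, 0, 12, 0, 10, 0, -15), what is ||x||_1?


Non-zero entries: [(1, -11), (2, -5), (5, 12), (7, 10), (9, -15)]
Absolute values: [11, 5, 12, 10, 15]
||x||_1 = sum = 53.

53


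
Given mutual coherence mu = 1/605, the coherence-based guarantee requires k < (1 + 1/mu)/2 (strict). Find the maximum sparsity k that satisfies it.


1/mu = 605.
1 + 1/mu = 606.
(1 + 1/mu)/2 = 303 is an integer and the inequality is strict, so k_max = 303 - 1 = 302.

302


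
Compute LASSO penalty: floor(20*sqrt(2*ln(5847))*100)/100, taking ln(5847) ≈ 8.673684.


ln(5847) ≈ 8.673684.
2*ln(n) ≈ 17.347368.
sqrt(2*ln(n)) ≈ sqrt(17.347368) ≈ 4.165017.
lambda ≈ 20*4.165017 = 83.30034.
floor(lambda*100)/100 = 83.30.

83.30


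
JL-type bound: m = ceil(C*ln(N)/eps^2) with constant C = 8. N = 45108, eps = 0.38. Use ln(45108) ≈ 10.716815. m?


ln(45108) ≈ 10.716815.
eps^2 = 0.38^2 = 0.1444.
C*ln(N)/eps^2 ≈ 8*10.716815/0.1444 ≈ 593.7294.
m = ceil(593.7294) = 594.

594


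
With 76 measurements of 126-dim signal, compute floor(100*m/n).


100*m/n = 100*76/126 ≈ 60.3175.
floor = 60.

60


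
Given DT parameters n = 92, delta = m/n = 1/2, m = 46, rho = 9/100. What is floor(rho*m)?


m = 1/2*92 = 46.
rho = 9/100.
rho*m = 9/100*46 = 4.14.
k = floor(4.14) = 4.

4


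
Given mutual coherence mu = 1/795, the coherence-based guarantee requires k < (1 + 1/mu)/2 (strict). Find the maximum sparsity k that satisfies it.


1/mu = 795.
1 + 1/mu = 796.
(1 + 1/mu)/2 = 398 is an integer and the inequality is strict, so k_max = 398 - 1 = 397.

397


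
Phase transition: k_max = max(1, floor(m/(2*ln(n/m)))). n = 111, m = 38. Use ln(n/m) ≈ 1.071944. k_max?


n/m = 111/38.
ln(n/m) ≈ 1.071944.
2*ln(n/m) ≈ 2.143888.
m/(2*ln(n/m)) ≈ 38/2.143888 ≈ 17.7248.
floor = 17.
k_max = max(1, 17) = 17.

17


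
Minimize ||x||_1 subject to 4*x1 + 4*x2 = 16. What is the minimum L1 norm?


Axis intercepts:
  x1 = 4, x2 = 0: L1 = 4
  x1 = 0, x2 = 4: L1 = 4
x* = (4, 0)
||x*||_1 = 4.

4


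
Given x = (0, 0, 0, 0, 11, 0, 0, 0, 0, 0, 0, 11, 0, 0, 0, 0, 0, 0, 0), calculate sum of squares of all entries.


Non-zero entries: [(4, 11), (11, 11)]
Squares: [121, 121]
||x||_2^2 = sum = 242.

242


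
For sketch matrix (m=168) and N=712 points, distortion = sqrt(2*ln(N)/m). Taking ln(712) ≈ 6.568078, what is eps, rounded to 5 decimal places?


ln(712) ≈ 6.568078.
2*ln(N)/m ≈ 2*6.568078/168 ≈ 0.0781914.
eps = sqrt(0.0781914) ≈ 0.2796273 ≈ 0.27963.

0.27963


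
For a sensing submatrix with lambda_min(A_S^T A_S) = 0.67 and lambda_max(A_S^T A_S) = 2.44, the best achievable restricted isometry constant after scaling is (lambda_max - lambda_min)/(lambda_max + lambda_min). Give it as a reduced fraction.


lambda_max - lambda_min = 2.44 - 0.67 = 1.77.
lambda_max + lambda_min = 2.44 + 0.67 = 3.11.
delta = 1.77/3.11 = 177/311.

177/311


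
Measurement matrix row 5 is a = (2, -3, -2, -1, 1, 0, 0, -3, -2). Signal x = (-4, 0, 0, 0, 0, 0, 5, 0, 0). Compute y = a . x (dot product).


Non-zero terms: ['2*-4', '0*5']
Products: [-8, 0]
y = sum = -8.

-8


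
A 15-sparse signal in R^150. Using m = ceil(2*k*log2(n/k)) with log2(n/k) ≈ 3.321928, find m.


log2(n/k) = log2(150/15) ≈ 3.321928.
2*k*log2(n/k) ≈ 2*15*3.321928 = 99.65784.
m = ceil(99.65784) = 100.

100


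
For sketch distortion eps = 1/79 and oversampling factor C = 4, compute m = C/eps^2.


1/eps = 79.
(1/eps)^2 = 6241.
m = 4*6241 = 24964.

24964


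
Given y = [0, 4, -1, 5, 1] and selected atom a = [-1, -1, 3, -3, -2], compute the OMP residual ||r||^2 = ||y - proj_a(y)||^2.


a^T a = 24.
a^T y = -24.
coeff = -24/24 = -1.
||r||^2 = 19.

19


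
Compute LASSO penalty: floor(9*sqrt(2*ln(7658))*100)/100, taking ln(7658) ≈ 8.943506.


ln(7658) ≈ 8.943506.
2*ln(n) ≈ 17.887012.
sqrt(2*ln(n)) ≈ sqrt(17.887012) ≈ 4.229304.
lambda ≈ 9*4.229304 = 38.063736.
floor(lambda*100)/100 = 38.06.

38.06


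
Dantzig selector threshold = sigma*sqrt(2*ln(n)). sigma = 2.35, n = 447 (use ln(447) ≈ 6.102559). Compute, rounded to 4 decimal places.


ln(447) ≈ 6.102559.
2*ln(n) ≈ 12.205118.
sqrt(2*ln(n)) ≈ sqrt(12.205118) ≈ 3.493582.
threshold ≈ 2.35*3.493582 = 8.2099177 ≈ 8.2099.

8.2099


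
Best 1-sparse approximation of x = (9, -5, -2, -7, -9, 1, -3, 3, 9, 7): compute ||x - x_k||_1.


Sorted |x_i| descending: [9, 9, 9, 7, 7, 5, 3, 3, 2, 1]
Keep top 1: [9]
Tail entries: [9, 9, 7, 7, 5, 3, 3, 2, 1]
L1 error = sum of tail = 46.

46


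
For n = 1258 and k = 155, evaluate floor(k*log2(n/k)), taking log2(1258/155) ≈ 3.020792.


log2(n/k) = log2(1258/155) ≈ 3.020792.
k*log2(n/k) ≈ 155*3.020792 = 468.22276.
floor(468.22276) = 468.

468


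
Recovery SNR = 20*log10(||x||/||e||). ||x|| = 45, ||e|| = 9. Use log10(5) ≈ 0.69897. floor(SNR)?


||x||/||e|| = 45/9 = 5.
log10(5) ≈ 0.69897.
20*log10(||x||/||e||) ≈ 20*0.69897 = 13.9794.
floor(13.9794) = 13.

13


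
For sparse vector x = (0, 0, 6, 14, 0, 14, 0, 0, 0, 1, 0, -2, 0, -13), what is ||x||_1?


Non-zero entries: [(2, 6), (3, 14), (5, 14), (9, 1), (11, -2), (13, -13)]
Absolute values: [6, 14, 14, 1, 2, 13]
||x||_1 = sum = 50.

50


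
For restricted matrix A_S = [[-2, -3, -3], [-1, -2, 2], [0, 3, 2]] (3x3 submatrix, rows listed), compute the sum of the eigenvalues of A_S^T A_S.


Sum of eigenvalues of A_S^T A_S = trace(A_S^T A_S) = sum of squared column norms of A_S.
A_S^T A_S diagonal: [5, 22, 17].
trace = 5 + 22 + 17 = 44.

44


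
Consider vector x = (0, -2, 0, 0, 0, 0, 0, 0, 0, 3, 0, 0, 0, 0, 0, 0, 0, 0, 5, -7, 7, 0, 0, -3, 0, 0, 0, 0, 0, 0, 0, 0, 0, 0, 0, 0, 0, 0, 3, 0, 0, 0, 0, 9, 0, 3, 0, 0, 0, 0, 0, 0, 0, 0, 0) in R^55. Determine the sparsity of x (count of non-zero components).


Non-zero positions: [1, 9, 18, 19, 20, 23, 38, 43, 45].
Sparsity = 9.

9


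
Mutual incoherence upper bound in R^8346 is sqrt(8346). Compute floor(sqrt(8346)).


91^2 = 8281 <= 8346 < 8464 = 92^2, so 91 <= sqrt(8346) < 92.
floor(sqrt(8346)) = 91.

91


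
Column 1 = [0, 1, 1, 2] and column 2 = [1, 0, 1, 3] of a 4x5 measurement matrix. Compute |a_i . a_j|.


Inner product: 0*1 + 1*0 + 1*1 + 2*3
Products: [0, 0, 1, 6]
Sum = 7.
|dot| = 7.

7


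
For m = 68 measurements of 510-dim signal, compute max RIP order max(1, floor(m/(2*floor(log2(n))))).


floor(log2(510)) = 8.
2*8 = 16.
m/(2*floor(log2(n))) = 68/16 ≈ 4.25.
floor = 4.
k = max(1, 4) = 4.

4


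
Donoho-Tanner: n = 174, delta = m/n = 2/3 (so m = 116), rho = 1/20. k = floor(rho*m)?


m = 2/3*174 = 116.
rho = 1/20.
rho*m = 1/20*116 = 5.8.
k = floor(5.8) = 5.

5


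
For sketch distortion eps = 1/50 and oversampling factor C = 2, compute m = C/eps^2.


1/eps = 50.
(1/eps)^2 = 2500.
m = 2*2500 = 5000.

5000


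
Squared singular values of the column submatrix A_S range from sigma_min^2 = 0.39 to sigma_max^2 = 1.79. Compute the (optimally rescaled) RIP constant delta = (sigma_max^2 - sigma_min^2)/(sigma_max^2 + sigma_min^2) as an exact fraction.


lambda_max - lambda_min = 1.79 - 0.39 = 1.40.
lambda_max + lambda_min = 1.79 + 0.39 = 2.18.
delta = 1.40/2.18 = 140/218 = 70/109.

70/109


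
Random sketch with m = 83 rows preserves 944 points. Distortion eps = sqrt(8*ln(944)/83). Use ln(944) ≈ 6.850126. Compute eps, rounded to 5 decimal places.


ln(944) ≈ 6.850126.
8*ln(N)/m ≈ 8*6.850126/83 ≈ 0.66025311.
eps = sqrt(0.66025311) ≈ 0.8125596 ≈ 0.81256.

0.81256


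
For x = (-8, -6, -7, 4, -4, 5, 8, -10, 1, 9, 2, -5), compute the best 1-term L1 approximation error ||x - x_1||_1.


Sorted |x_i| descending: [10, 9, 8, 8, 7, 6, 5, 5, 4, 4, 2, 1]
Keep top 1: [10]
Tail entries: [9, 8, 8, 7, 6, 5, 5, 4, 4, 2, 1]
L1 error = sum of tail = 59.

59


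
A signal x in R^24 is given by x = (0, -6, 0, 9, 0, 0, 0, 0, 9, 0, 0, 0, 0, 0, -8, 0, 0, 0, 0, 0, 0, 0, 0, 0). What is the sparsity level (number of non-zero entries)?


Non-zero positions: [1, 3, 8, 14].
Sparsity = 4.

4


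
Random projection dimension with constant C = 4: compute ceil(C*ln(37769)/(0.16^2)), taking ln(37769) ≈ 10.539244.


ln(37769) ≈ 10.539244.
eps^2 = 0.16^2 = 0.0256.
C*ln(N)/eps^2 ≈ 4*10.539244/0.0256 ≈ 1646.7569.
m = ceil(1646.7569) = 1647.

1647


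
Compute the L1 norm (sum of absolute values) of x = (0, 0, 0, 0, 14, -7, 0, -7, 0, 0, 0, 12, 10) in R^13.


Non-zero entries: [(4, 14), (5, -7), (7, -7), (11, 12), (12, 10)]
Absolute values: [14, 7, 7, 12, 10]
||x||_1 = sum = 50.

50


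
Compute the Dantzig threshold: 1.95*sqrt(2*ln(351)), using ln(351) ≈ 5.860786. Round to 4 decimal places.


ln(351) ≈ 5.860786.
2*ln(n) ≈ 11.721572.
sqrt(2*ln(n)) ≈ sqrt(11.721572) ≈ 3.423678.
threshold ≈ 1.95*3.423678 = 6.6761721 ≈ 6.6762.

6.6762


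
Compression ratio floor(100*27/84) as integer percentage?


100*m/n = 100*27/84 ≈ 32.1429.
floor = 32.

32


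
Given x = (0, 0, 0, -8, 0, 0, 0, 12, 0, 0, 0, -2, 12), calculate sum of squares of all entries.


Non-zero entries: [(3, -8), (7, 12), (11, -2), (12, 12)]
Squares: [64, 144, 4, 144]
||x||_2^2 = sum = 356.

356


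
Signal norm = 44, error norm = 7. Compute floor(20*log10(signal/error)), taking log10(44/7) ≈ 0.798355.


||x||/||e|| = 44/7.
log10(44/7) ≈ 0.798355.
20*log10(||x||/||e||) ≈ 20*0.798355 = 15.9671.
floor(15.9671) = 15.

15


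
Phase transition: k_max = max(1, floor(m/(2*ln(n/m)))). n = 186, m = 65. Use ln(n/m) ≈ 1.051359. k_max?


n/m = 186/65.
ln(n/m) ≈ 1.051359.
2*ln(n/m) ≈ 2.102718.
m/(2*ln(n/m)) ≈ 65/2.102718 ≈ 30.9124.
floor = 30.
k_max = max(1, 30) = 30.

30


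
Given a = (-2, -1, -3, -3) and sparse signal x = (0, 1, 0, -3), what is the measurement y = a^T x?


Non-zero terms: ['-1*1', '-3*-3']
Products: [-1, 9]
y = sum = 8.

8


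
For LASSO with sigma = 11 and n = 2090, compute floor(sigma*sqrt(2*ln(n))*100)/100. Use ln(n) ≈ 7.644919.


ln(2090) ≈ 7.644919.
2*ln(n) ≈ 15.289838.
sqrt(2*ln(n)) ≈ sqrt(15.289838) ≈ 3.910222.
lambda ≈ 11*3.910222 = 43.012442.
floor(lambda*100)/100 = 43.01.

43.01


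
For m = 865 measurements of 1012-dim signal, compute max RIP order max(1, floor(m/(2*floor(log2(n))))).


floor(log2(1012)) = 9.
2*9 = 18.
m/(2*floor(log2(n))) = 865/18 ≈ 48.0556.
floor = 48.
k = max(1, 48) = 48.

48


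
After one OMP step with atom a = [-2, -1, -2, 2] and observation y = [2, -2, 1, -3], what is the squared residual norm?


a^T a = 13.
a^T y = -10.
coeff = -10/13 = -10/13.
||r||^2 = 134/13.

134/13


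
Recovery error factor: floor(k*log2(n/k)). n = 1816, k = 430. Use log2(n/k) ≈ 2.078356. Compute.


log2(n/k) = log2(1816/430) ≈ 2.078356.
k*log2(n/k) ≈ 430*2.078356 = 893.69308.
floor(893.69308) = 893.

893


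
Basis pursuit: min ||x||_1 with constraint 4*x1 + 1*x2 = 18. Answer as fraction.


Axis intercepts:
  x1 = 9/2, x2 = 0: L1 = 9/2
  x1 = 0, x2 = 18: L1 = 18
x* = (9/2, 0)
||x*||_1 = 9/2.

9/2


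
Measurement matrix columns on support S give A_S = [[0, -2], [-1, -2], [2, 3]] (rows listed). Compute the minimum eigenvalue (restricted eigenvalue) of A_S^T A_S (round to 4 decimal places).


A_S^T A_S = [[5, 8], [8, 17]].
trace = 22.
det = 21.
disc = trace^2 - 4*det = 484 - 4*21 = 400.
sqrt(400) = 20.
lam_min = (22 - 20)/2 = 1 = 1.0000.

1.0000


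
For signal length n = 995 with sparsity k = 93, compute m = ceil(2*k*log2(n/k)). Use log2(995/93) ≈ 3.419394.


log2(n/k) = log2(995/93) ≈ 3.419394.
2*k*log2(n/k) ≈ 2*93*3.419394 = 636.007284.
m = ceil(636.007284) = 637.

637


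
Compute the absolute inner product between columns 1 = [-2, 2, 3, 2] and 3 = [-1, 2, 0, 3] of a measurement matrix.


Inner product: -2*-1 + 2*2 + 3*0 + 2*3
Products: [2, 4, 0, 6]
Sum = 12.
|dot| = 12.

12


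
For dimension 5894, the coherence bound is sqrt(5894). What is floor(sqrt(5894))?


76^2 = 5776 <= 5894 < 5929 = 77^2, so 76 <= sqrt(5894) < 77.
floor(sqrt(5894)) = 76.

76


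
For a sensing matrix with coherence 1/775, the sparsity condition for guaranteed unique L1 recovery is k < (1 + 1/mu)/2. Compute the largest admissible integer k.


1/mu = 775.
1 + 1/mu = 776.
(1 + 1/mu)/2 = 388 is an integer and the inequality is strict, so k_max = 388 - 1 = 387.

387


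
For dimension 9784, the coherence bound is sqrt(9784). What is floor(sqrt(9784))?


98^2 = 9604 <= 9784 < 9801 = 99^2, so 98 <= sqrt(9784) < 99.
floor(sqrt(9784)) = 98.

98


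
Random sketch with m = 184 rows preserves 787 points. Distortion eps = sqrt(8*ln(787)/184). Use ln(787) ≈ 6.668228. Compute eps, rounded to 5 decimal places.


ln(787) ≈ 6.668228.
8*ln(N)/m ≈ 8*6.668228/184 ≈ 0.28992296.
eps = sqrt(0.28992296) ≈ 0.5384449 ≈ 0.53844.

0.53844


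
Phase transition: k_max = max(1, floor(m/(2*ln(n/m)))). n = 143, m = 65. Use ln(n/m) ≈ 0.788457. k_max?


n/m = 143/65 = 11/5.
ln(n/m) ≈ 0.788457.
2*ln(n/m) ≈ 1.576914.
m/(2*ln(n/m)) ≈ 65/1.576914 ≈ 41.2197.
floor = 41.
k_max = max(1, 41) = 41.

41


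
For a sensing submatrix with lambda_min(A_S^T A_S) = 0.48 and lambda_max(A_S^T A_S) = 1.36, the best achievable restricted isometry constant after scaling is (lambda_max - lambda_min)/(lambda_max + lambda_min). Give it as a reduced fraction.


lambda_max - lambda_min = 1.36 - 0.48 = 0.88.
lambda_max + lambda_min = 1.36 + 0.48 = 1.84.
delta = 0.88/1.84 = 88/184 = 11/23.

11/23


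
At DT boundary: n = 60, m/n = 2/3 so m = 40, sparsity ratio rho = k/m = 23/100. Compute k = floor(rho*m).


m = 2/3*60 = 40.
rho = 23/100.
rho*m = 23/100*40 = 9.2.
k = floor(9.2) = 9.

9


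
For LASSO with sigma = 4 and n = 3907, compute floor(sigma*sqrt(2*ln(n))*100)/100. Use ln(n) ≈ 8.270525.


ln(3907) ≈ 8.270525.
2*ln(n) ≈ 16.54105.
sqrt(2*ln(n)) ≈ sqrt(16.54105) ≈ 4.067069.
lambda ≈ 4*4.067069 = 16.268276.
floor(lambda*100)/100 = 16.26.

16.26


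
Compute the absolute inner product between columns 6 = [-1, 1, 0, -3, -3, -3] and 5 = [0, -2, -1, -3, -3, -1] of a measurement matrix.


Inner product: -1*0 + 1*-2 + 0*-1 + -3*-3 + -3*-3 + -3*-1
Products: [0, -2, 0, 9, 9, 3]
Sum = 19.
|dot| = 19.

19


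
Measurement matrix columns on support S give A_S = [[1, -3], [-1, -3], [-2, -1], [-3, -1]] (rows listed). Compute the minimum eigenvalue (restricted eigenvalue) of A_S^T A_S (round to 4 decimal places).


A_S^T A_S = [[15, 5], [5, 20]].
trace = 35.
det = 275.
disc = trace^2 - 4*det = 1225 - 4*275 = 125.
sqrt(125) ≈ 11.180340.
lam_min = (35 - sqrt(125))/2 ≈ (35 - 11.180340)/2 = 11.90983 ≈ 11.9098.

11.9098


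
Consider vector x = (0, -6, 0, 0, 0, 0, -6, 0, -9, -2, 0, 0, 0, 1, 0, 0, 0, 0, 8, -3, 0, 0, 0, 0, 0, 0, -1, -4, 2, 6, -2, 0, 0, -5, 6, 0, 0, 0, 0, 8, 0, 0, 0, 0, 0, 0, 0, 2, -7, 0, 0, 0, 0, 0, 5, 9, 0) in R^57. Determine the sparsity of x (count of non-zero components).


Non-zero positions: [1, 6, 8, 9, 13, 18, 19, 26, 27, 28, 29, 30, 33, 34, 39, 47, 48, 54, 55].
Sparsity = 19.

19


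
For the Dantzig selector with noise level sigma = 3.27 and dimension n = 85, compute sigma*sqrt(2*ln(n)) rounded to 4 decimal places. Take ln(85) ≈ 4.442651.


ln(85) ≈ 4.442651.
2*ln(n) ≈ 8.885302.
sqrt(2*ln(n)) ≈ sqrt(8.885302) ≈ 2.980822.
threshold ≈ 3.27*2.980822 = 9.74728794 ≈ 9.7473.

9.7473


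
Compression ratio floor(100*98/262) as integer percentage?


100*m/n = 100*98/262 ≈ 37.4046.
floor = 37.

37


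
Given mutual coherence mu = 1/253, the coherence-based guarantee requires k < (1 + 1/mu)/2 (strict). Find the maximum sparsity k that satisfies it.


1/mu = 253.
1 + 1/mu = 254.
(1 + 1/mu)/2 = 127 is an integer and the inequality is strict, so k_max = 127 - 1 = 126.

126


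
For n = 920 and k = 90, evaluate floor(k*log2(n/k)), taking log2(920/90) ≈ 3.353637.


log2(n/k) = log2(920/90) ≈ 3.353637.
k*log2(n/k) ≈ 90*3.353637 = 301.82733.
floor(301.82733) = 301.

301


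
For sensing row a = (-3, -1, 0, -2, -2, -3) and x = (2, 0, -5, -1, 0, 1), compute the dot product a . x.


Non-zero terms: ['-3*2', '0*-5', '-2*-1', '-3*1']
Products: [-6, 0, 2, -3]
y = sum = -7.

-7


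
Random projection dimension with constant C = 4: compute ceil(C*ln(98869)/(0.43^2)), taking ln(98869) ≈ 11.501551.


ln(98869) ≈ 11.501551.
eps^2 = 0.43^2 = 0.1849.
C*ln(N)/eps^2 ≈ 4*11.501551/0.1849 ≈ 248.8167.
m = ceil(248.8167) = 249.

249


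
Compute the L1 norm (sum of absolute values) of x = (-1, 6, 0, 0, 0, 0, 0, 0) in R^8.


Non-zero entries: [(0, -1), (1, 6)]
Absolute values: [1, 6]
||x||_1 = sum = 7.

7


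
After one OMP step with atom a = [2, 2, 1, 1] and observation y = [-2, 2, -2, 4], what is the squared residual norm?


a^T a = 10.
a^T y = 2.
coeff = 2/10 = 1/5.
||r||^2 = 138/5.

138/5


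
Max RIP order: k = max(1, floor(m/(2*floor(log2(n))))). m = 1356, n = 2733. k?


floor(log2(2733)) = 11.
2*11 = 22.
m/(2*floor(log2(n))) = 1356/22 ≈ 61.6364.
floor = 61.
k = max(1, 61) = 61.

61


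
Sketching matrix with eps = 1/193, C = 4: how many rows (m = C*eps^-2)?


1/eps = 193.
(1/eps)^2 = 37249.
m = 4*37249 = 148996.

148996


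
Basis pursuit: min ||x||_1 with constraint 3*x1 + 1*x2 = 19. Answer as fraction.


Axis intercepts:
  x1 = 19/3, x2 = 0: L1 = 19/3
  x1 = 0, x2 = 19: L1 = 19
x* = (19/3, 0)
||x*||_1 = 19/3.

19/3


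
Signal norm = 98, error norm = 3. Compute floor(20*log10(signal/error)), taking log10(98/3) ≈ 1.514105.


||x||/||e|| = 98/3.
log10(98/3) ≈ 1.514105.
20*log10(||x||/||e||) ≈ 20*1.514105 = 30.2821.
floor(30.2821) = 30.

30


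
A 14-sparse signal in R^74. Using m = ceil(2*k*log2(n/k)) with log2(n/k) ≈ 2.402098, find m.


log2(n/k) = log2(74/14) ≈ 2.402098.
2*k*log2(n/k) ≈ 2*14*2.402098 = 67.258744.
m = ceil(67.258744) = 68.

68


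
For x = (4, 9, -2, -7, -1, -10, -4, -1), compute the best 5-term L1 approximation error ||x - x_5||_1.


Sorted |x_i| descending: [10, 9, 7, 4, 4, 2, 1, 1]
Keep top 5: [10, 9, 7, 4, 4]
Tail entries: [2, 1, 1]
L1 error = sum of tail = 4.

4


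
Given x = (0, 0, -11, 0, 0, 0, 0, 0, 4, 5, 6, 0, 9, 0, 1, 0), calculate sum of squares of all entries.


Non-zero entries: [(2, -11), (8, 4), (9, 5), (10, 6), (12, 9), (14, 1)]
Squares: [121, 16, 25, 36, 81, 1]
||x||_2^2 = sum = 280.

280


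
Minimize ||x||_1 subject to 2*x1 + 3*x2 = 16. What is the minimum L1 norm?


Axis intercepts:
  x1 = 8, x2 = 0: L1 = 8
  x1 = 0, x2 = 16/3: L1 = 16/3
x* = (0, 16/3)
||x*||_1 = 16/3.

16/3


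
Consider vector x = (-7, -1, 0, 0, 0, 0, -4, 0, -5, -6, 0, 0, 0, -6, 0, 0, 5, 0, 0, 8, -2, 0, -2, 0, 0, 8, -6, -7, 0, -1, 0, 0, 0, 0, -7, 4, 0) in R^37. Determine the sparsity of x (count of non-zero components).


Non-zero positions: [0, 1, 6, 8, 9, 13, 16, 19, 20, 22, 25, 26, 27, 29, 34, 35].
Sparsity = 16.

16


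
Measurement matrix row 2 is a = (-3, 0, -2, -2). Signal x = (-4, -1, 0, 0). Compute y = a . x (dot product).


Non-zero terms: ['-3*-4', '0*-1']
Products: [12, 0]
y = sum = 12.

12


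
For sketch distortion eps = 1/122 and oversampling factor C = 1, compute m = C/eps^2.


1/eps = 122.
(1/eps)^2 = 14884.
m = 1*14884 = 14884.

14884


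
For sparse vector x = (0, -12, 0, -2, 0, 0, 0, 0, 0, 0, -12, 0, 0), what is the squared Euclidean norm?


Non-zero entries: [(1, -12), (3, -2), (10, -12)]
Squares: [144, 4, 144]
||x||_2^2 = sum = 292.

292


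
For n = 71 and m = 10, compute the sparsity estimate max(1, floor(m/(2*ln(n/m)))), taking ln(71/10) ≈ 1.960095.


n/m = 71/10.
ln(n/m) ≈ 1.960095.
2*ln(n/m) ≈ 3.92019.
m/(2*ln(n/m)) ≈ 10/3.92019 ≈ 2.5509.
floor = 2.
k_max = max(1, 2) = 2.

2


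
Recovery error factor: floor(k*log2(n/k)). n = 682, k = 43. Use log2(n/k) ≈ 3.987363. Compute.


log2(n/k) = log2(682/43) ≈ 3.987363.
k*log2(n/k) ≈ 43*3.987363 = 171.456609.
floor(171.456609) = 171.

171


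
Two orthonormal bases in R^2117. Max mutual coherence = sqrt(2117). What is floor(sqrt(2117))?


46^2 = 2116 <= 2117 < 2209 = 47^2, so 46 <= sqrt(2117) < 47.
floor(sqrt(2117)) = 46.

46


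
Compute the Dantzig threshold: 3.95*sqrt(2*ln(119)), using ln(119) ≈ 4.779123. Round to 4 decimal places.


ln(119) ≈ 4.779123.
2*ln(n) ≈ 9.558246.
sqrt(2*ln(n)) ≈ sqrt(9.558246) ≈ 3.091641.
threshold ≈ 3.95*3.091641 = 12.21198195 ≈ 12.2120.

12.2120


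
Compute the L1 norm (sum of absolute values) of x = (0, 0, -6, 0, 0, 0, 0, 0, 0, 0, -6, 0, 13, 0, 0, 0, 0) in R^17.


Non-zero entries: [(2, -6), (10, -6), (12, 13)]
Absolute values: [6, 6, 13]
||x||_1 = sum = 25.

25


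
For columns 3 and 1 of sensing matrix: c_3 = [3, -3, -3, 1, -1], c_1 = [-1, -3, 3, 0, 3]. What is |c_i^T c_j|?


Inner product: 3*-1 + -3*-3 + -3*3 + 1*0 + -1*3
Products: [-3, 9, -9, 0, -3]
Sum = -6.
|dot| = 6.

6


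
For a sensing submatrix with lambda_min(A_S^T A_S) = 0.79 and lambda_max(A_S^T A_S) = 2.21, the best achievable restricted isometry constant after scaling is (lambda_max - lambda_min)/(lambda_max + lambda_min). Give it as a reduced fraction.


lambda_max - lambda_min = 2.21 - 0.79 = 1.42.
lambda_max + lambda_min = 2.21 + 0.79 = 3.00.
delta = 1.42/3.00 = 142/300 = 71/150.

71/150


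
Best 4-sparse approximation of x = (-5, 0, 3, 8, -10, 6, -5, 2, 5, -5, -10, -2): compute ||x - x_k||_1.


Sorted |x_i| descending: [10, 10, 8, 6, 5, 5, 5, 5, 3, 2, 2, 0]
Keep top 4: [10, 10, 8, 6]
Tail entries: [5, 5, 5, 5, 3, 2, 2, 0]
L1 error = sum of tail = 27.

27


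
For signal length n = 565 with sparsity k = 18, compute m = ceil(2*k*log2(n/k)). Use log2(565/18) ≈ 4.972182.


log2(n/k) = log2(565/18) ≈ 4.972182.
2*k*log2(n/k) ≈ 2*18*4.972182 = 178.998552.
m = ceil(178.998552) = 179.

179
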